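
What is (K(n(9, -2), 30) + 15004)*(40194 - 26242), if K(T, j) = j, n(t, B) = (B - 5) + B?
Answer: 209754368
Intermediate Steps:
n(t, B) = -5 + 2*B (n(t, B) = (-5 + B) + B = -5 + 2*B)
(K(n(9, -2), 30) + 15004)*(40194 - 26242) = (30 + 15004)*(40194 - 26242) = 15034*13952 = 209754368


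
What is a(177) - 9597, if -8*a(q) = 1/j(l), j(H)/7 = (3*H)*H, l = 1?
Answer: -1612297/168 ≈ -9597.0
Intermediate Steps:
j(H) = 21*H² (j(H) = 7*((3*H)*H) = 7*(3*H²) = 21*H²)
a(q) = -1/168 (a(q) = -1/(8*(21*1²)) = -1/(8*(21*1)) = -⅛/21 = -⅛*1/21 = -1/168)
a(177) - 9597 = -1/168 - 9597 = -1612297/168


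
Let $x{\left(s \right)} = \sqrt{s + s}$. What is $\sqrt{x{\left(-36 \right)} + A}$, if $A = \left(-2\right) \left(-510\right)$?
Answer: $\sqrt{1020 + 6 i \sqrt{2}} \approx 31.938 + 0.1328 i$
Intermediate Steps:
$x{\left(s \right)} = \sqrt{2} \sqrt{s}$ ($x{\left(s \right)} = \sqrt{2 s} = \sqrt{2} \sqrt{s}$)
$A = 1020$
$\sqrt{x{\left(-36 \right)} + A} = \sqrt{\sqrt{2} \sqrt{-36} + 1020} = \sqrt{\sqrt{2} \cdot 6 i + 1020} = \sqrt{6 i \sqrt{2} + 1020} = \sqrt{1020 + 6 i \sqrt{2}}$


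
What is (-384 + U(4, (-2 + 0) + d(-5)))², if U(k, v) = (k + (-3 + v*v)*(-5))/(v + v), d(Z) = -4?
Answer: 19775809/144 ≈ 1.3733e+5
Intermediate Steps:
U(k, v) = (15 + k - 5*v²)/(2*v) (U(k, v) = (k + (-3 + v²)*(-5))/((2*v)) = (k + (15 - 5*v²))*(1/(2*v)) = (15 + k - 5*v²)*(1/(2*v)) = (15 + k - 5*v²)/(2*v))
(-384 + U(4, (-2 + 0) + d(-5)))² = (-384 + (15 + 4 - 5*((-2 + 0) - 4)²)/(2*((-2 + 0) - 4)))² = (-384 + (15 + 4 - 5*(-2 - 4)²)/(2*(-2 - 4)))² = (-384 + (½)*(15 + 4 - 5*(-6)²)/(-6))² = (-384 + (½)*(-⅙)*(15 + 4 - 5*36))² = (-384 + (½)*(-⅙)*(15 + 4 - 180))² = (-384 + (½)*(-⅙)*(-161))² = (-384 + 161/12)² = (-4447/12)² = 19775809/144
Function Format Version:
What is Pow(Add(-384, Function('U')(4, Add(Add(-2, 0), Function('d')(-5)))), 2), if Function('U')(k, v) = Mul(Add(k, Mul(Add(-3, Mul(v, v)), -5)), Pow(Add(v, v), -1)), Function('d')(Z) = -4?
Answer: Rational(19775809, 144) ≈ 1.3733e+5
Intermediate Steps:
Function('U')(k, v) = Mul(Rational(1, 2), Pow(v, -1), Add(15, k, Mul(-5, Pow(v, 2)))) (Function('U')(k, v) = Mul(Add(k, Mul(Add(-3, Pow(v, 2)), -5)), Pow(Mul(2, v), -1)) = Mul(Add(k, Add(15, Mul(-5, Pow(v, 2)))), Mul(Rational(1, 2), Pow(v, -1))) = Mul(Add(15, k, Mul(-5, Pow(v, 2))), Mul(Rational(1, 2), Pow(v, -1))) = Mul(Rational(1, 2), Pow(v, -1), Add(15, k, Mul(-5, Pow(v, 2)))))
Pow(Add(-384, Function('U')(4, Add(Add(-2, 0), Function('d')(-5)))), 2) = Pow(Add(-384, Mul(Rational(1, 2), Pow(Add(Add(-2, 0), -4), -1), Add(15, 4, Mul(-5, Pow(Add(Add(-2, 0), -4), 2))))), 2) = Pow(Add(-384, Mul(Rational(1, 2), Pow(Add(-2, -4), -1), Add(15, 4, Mul(-5, Pow(Add(-2, -4), 2))))), 2) = Pow(Add(-384, Mul(Rational(1, 2), Pow(-6, -1), Add(15, 4, Mul(-5, Pow(-6, 2))))), 2) = Pow(Add(-384, Mul(Rational(1, 2), Rational(-1, 6), Add(15, 4, Mul(-5, 36)))), 2) = Pow(Add(-384, Mul(Rational(1, 2), Rational(-1, 6), Add(15, 4, -180))), 2) = Pow(Add(-384, Mul(Rational(1, 2), Rational(-1, 6), -161)), 2) = Pow(Add(-384, Rational(161, 12)), 2) = Pow(Rational(-4447, 12), 2) = Rational(19775809, 144)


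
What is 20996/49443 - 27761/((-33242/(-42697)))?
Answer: -58604654441699/1643584206 ≈ -35657.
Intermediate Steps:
20996/49443 - 27761/((-33242/(-42697))) = 20996*(1/49443) - 27761/((-33242*(-1/42697))) = 20996/49443 - 27761/33242/42697 = 20996/49443 - 27761*42697/33242 = 20996/49443 - 1185311417/33242 = -58604654441699/1643584206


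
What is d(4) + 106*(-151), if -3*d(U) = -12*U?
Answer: -15990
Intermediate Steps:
d(U) = 4*U (d(U) = -(-4)*U = 4*U)
d(4) + 106*(-151) = 4*4 + 106*(-151) = 16 - 16006 = -15990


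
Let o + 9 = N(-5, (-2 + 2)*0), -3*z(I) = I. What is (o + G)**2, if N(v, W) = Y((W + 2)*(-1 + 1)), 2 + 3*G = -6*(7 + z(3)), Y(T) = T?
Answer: 4225/9 ≈ 469.44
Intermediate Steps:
z(I) = -I/3
G = -38/3 (G = -2/3 + (-6*(7 - 1/3*3))/3 = -2/3 + (-6*(7 - 1))/3 = -2/3 + (-6*6)/3 = -2/3 + (1/3)*(-36) = -2/3 - 12 = -38/3 ≈ -12.667)
N(v, W) = 0 (N(v, W) = (W + 2)*(-1 + 1) = (2 + W)*0 = 0)
o = -9 (o = -9 + 0 = -9)
(o + G)**2 = (-9 - 38/3)**2 = (-65/3)**2 = 4225/9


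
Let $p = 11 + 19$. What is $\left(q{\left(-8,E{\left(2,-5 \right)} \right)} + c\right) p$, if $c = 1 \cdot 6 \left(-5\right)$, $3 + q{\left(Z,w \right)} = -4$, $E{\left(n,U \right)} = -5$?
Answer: $-1110$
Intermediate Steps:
$q{\left(Z,w \right)} = -7$ ($q{\left(Z,w \right)} = -3 - 4 = -7$)
$p = 30$
$c = -30$ ($c = 6 \left(-5\right) = -30$)
$\left(q{\left(-8,E{\left(2,-5 \right)} \right)} + c\right) p = \left(-7 - 30\right) 30 = \left(-37\right) 30 = -1110$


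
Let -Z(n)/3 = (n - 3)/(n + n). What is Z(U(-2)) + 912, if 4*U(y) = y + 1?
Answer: 1785/2 ≈ 892.50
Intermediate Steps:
U(y) = 1/4 + y/4 (U(y) = (y + 1)/4 = (1 + y)/4 = 1/4 + y/4)
Z(n) = -3*(-3 + n)/(2*n) (Z(n) = -3*(n - 3)/(n + n) = -3*(-3 + n)/(2*n))
Z(U(-2)) + 912 = 3*(3 - (1/4 + (1/4)*(-2)))/(2*(1/4 + (1/4)*(-2))) + 912 = 3*(3 - (1/4 - 1/2))/(2*(1/4 - 1/2)) + 912 = 3*(3 - 1*(-1/4))/(2*(-1/4)) + 912 = (3/2)*(-4)*(3 + 1/4) + 912 = (3/2)*(-4)*(13/4) + 912 = -39/2 + 912 = 1785/2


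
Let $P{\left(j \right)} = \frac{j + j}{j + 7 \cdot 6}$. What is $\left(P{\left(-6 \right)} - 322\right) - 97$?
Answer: $- \frac{1258}{3} \approx -419.33$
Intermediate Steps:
$P{\left(j \right)} = \frac{2 j}{42 + j}$ ($P{\left(j \right)} = \frac{2 j}{j + 42} = \frac{2 j}{42 + j}$)
$\left(P{\left(-6 \right)} - 322\right) - 97 = \left(2 \left(-6\right) \frac{1}{42 - 6} - 322\right) - 97 = \left(2 \left(-6\right) \frac{1}{36} - 322\right) - 97 = \left(- \frac{1}{3} - 322\right) - 97 = - \frac{967}{3} - 97 = - \frac{1258}{3}$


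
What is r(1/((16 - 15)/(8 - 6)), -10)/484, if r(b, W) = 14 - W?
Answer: 6/121 ≈ 0.049587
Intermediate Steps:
r(1/((16 - 15)/(8 - 6)), -10)/484 = (14 - 1*(-10))/484 = (14 + 10)*(1/484) = 24*(1/484) = 6/121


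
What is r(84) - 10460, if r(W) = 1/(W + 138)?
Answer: -2322119/222 ≈ -10460.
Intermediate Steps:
r(W) = 1/(138 + W)
r(84) - 10460 = 1/(138 + 84) - 10460 = 1/222 - 10460 = -2322119/222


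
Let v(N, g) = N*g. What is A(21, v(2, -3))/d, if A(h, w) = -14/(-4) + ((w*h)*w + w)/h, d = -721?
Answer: -549/10094 ≈ -0.054389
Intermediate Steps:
A(h, w) = 7/2 + (w + h*w**2)/h (A(h, w) = -14*(-1/4) + ((h*w)*w + w)/h = 7/2 + (h*w**2 + w)/h = 7/2 + (w + h*w**2)/h)
A(21, v(2, -3))/d = (7/2 + (2*(-3))**2 + (2*(-3))/21)/(-721) = (7/2 + (-6)**2 - 6*1/21)*(-1/721) = (7/2 + 36 - 2/7)*(-1/721) = (549/14)*(-1/721) = -549/10094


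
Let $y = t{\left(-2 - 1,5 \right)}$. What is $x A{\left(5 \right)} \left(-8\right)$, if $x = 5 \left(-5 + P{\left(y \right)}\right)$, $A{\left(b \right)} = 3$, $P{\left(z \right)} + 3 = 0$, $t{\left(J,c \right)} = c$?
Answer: $960$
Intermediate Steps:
$y = 5$
$P{\left(z \right)} = -3$ ($P{\left(z \right)} = -3 + 0 = -3$)
$x = -40$ ($x = 5 \left(-5 - 3\right) = 5 \left(-8\right) = -40$)
$x A{\left(5 \right)} \left(-8\right) = \left(-40\right) 3 \left(-8\right) = \left(-120\right) \left(-8\right) = 960$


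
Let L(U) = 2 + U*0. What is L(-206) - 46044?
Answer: -46042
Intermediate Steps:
L(U) = 2 (L(U) = 2 + 0 = 2)
L(-206) - 46044 = 2 - 46044 = -46042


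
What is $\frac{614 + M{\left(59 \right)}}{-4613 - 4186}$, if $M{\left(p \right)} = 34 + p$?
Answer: $- \frac{101}{1257} \approx -0.08035$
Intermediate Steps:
$\frac{614 + M{\left(59 \right)}}{-4613 - 4186} = \frac{614 + \left(34 + 59\right)}{-4613 - 4186} = \frac{614 + 93}{-8799} = 707 \left(- \frac{1}{8799}\right) = - \frac{101}{1257}$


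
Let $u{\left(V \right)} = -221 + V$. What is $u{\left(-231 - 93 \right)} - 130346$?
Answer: $-130891$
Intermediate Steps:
$u{\left(-231 - 93 \right)} - 130346 = \left(-221 - 324\right) - 130346 = -545 - 130346 = -130891$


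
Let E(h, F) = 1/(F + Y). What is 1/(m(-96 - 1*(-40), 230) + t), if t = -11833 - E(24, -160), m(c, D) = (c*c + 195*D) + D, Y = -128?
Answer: 288/10478305 ≈ 2.7485e-5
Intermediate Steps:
E(h, F) = 1/(-128 + F) (E(h, F) = 1/(F - 128) = 1/(-128 + F))
m(c, D) = c² + 196*D (m(c, D) = (c² + 195*D) + D = c² + 196*D)
t = -3407903/288 (t = -11833 - 1/(-128 - 160) = -11833 - 1/(-288) = -11833 - 1*(-1/288) = -11833 + 1/288 = -3407903/288 ≈ -11833.)
1/(m(-96 - 1*(-40), 230) + t) = 1/(((-96 - 1*(-40))² + 196*230) - 3407903/288) = 1/(((-96 + 40)² + 45080) - 3407903/288) = 1/(((-56)² + 45080) - 3407903/288) = 1/((3136 + 45080) - 3407903/288) = 1/(48216 - 3407903/288) = 1/(10478305/288) = 288/10478305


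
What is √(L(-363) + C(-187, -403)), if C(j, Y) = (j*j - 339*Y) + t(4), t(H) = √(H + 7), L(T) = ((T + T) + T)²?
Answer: √(1357507 + √11) ≈ 1165.1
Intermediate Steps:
L(T) = 9*T² (L(T) = (2*T + T)² = (3*T)² = 9*T²)
t(H) = √(7 + H)
C(j, Y) = √11 + j² - 339*Y (C(j, Y) = (j*j - 339*Y) + √(7 + 4) = (j² - 339*Y) + √11 = √11 + j² - 339*Y)
√(L(-363) + C(-187, -403)) = √(9*(-363)² + (√11 + (-187)² - 339*(-403))) = √(9*131769 + (√11 + 34969 + 136617)) = √(1185921 + (171586 + √11)) = √(1357507 + √11)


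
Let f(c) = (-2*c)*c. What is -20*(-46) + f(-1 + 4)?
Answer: 902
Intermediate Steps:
f(c) = -2*c²
-20*(-46) + f(-1 + 4) = -20*(-46) - 2*(-1 + 4)² = 920 - 2*3² = 920 - 2*9 = 920 - 18 = 902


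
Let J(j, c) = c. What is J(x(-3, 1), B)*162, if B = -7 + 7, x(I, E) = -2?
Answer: 0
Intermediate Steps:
B = 0
J(x(-3, 1), B)*162 = 0*162 = 0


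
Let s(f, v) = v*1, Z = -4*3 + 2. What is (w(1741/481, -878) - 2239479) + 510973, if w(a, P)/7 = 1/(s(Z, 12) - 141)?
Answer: -222977281/129 ≈ -1.7285e+6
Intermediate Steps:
Z = -10 (Z = -12 + 2 = -10)
s(f, v) = v
w(a, P) = -7/129 (w(a, P) = 7/(12 - 141) = 7/(-129) = 7*(-1/129) = -7/129)
(w(1741/481, -878) - 2239479) + 510973 = (-7/129 - 2239479) + 510973 = -288892798/129 + 510973 = -222977281/129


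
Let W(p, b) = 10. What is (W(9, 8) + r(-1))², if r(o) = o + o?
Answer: 64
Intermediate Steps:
r(o) = 2*o
(W(9, 8) + r(-1))² = (10 + 2*(-1))² = (10 - 2)² = 8² = 64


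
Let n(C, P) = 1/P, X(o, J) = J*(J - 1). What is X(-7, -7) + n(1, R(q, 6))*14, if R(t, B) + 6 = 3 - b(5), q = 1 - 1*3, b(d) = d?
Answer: 217/4 ≈ 54.250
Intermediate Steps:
q = -2 (q = 1 - 3 = -2)
X(o, J) = J*(-1 + J)
R(t, B) = -8 (R(t, B) = -6 + (3 - 1*5) = -6 + (3 - 5) = -6 - 2 = -8)
n(C, P) = 1/P
X(-7, -7) + n(1, R(q, 6))*14 = -7*(-1 - 7) + 14/(-8) = -7*(-8) - 1/8*14 = 56 - 7/4 = 217/4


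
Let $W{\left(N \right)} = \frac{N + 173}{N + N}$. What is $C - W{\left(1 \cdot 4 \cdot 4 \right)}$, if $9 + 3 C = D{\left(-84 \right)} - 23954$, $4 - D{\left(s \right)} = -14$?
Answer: $- \frac{766807}{96} \approx -7987.6$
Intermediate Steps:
$D{\left(s \right)} = 18$ ($D{\left(s \right)} = 4 - -14 = 4 + 14 = 18$)
$W{\left(N \right)} = \frac{173 + N}{2 N}$
$C = - \frac{23945}{3}$ ($C = -3 + \frac{18 - 23954}{3} = -3 + \frac{1}{3} \left(-23936\right) = -3 - \frac{23936}{3} = - \frac{23945}{3} \approx -7981.7$)
$C - W{\left(1 \cdot 4 \cdot 4 \right)} = - \frac{23945}{3} - \frac{173 + 1 \cdot 4 \cdot 4}{2 \cdot 1 \cdot 4 \cdot 4} = - \frac{23945}{3} - \frac{173 + 4 \cdot 4}{2 \cdot 4 \cdot 4} = - \frac{23945}{3} - \frac{173 + 16}{2 \cdot 16} = - \frac{23945}{3} - \frac{1}{2} \cdot \frac{1}{16} \cdot 189 = - \frac{23945}{3} - \frac{189}{32} = - \frac{766807}{96}$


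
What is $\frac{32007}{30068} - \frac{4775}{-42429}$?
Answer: $\frac{1501599703}{1275755172} \approx 1.177$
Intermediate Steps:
$\frac{32007}{30068} - \frac{4775}{-42429} = 32007 \cdot \frac{1}{30068} - - \frac{4775}{42429} = \frac{32007}{30068} + \frac{4775}{42429} = \frac{1501599703}{1275755172}$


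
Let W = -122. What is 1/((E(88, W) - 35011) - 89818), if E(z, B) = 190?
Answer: -1/124639 ≈ -8.0232e-6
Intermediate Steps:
1/((E(88, W) - 35011) - 89818) = 1/((190 - 35011) - 89818) = 1/(-34821 - 89818) = 1/(-124639) = -1/124639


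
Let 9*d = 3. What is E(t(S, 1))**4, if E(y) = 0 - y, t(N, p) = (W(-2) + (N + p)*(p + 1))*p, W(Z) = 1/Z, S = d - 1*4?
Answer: 1500625/1296 ≈ 1157.9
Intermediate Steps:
d = 1/3 (d = (1/9)*3 = 1/3 ≈ 0.33333)
S = -11/3 (S = 1/3 - 1*4 = 1/3 - 4 = -11/3 ≈ -3.6667)
t(N, p) = p*(-1/2 + (1 + p)*(N + p)) (t(N, p) = (1/(-2) + (N + p)*(p + 1))*p = (-1/2 + (N + p)*(1 + p))*p = (-1/2 + (1 + p)*(N + p))*p = p*(-1/2 + (1 + p)*(N + p)))
E(y) = -y
E(t(S, 1))**4 = (-(-1/2 - 11/3 + 1 + 1**2 - 11/3*1))**4 = (-(-1/2 - 11/3 + 1 + 1 - 11/3))**4 = (-(-35)/6)**4 = (-1*(-35/6))**4 = (35/6)**4 = 1500625/1296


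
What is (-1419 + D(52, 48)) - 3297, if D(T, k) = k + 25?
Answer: -4643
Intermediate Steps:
D(T, k) = 25 + k
(-1419 + D(52, 48)) - 3297 = (-1419 + (25 + 48)) - 3297 = (-1419 + 73) - 3297 = -1346 - 3297 = -4643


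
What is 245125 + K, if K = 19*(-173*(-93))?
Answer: 550816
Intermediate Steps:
K = 305691 (K = 19*16089 = 305691)
245125 + K = 245125 + 305691 = 550816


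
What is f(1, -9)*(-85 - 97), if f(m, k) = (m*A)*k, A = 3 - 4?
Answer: -1638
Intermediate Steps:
A = -1
f(m, k) = -k*m (f(m, k) = (m*(-1))*k = (-m)*k = -k*m)
f(1, -9)*(-85 - 97) = (-1*(-9)*1)*(-85 - 97) = 9*(-182) = -1638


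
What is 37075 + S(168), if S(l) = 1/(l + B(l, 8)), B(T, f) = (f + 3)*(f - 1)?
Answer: 9083376/245 ≈ 37075.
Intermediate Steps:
B(T, f) = (-1 + f)*(3 + f) (B(T, f) = (3 + f)*(-1 + f) = (-1 + f)*(3 + f))
S(l) = 1/(77 + l) (S(l) = 1/(l + (-3 + 8² + 2*8)) = 1/(l + (-3 + 64 + 16)) = 1/(l + 77) = 1/(77 + l))
37075 + S(168) = 37075 + 1/(77 + 168) = 37075 + 1/245 = 9083376/245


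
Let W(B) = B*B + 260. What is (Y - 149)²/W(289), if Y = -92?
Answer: 58081/83781 ≈ 0.69325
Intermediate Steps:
W(B) = 260 + B² (W(B) = B² + 260 = 260 + B²)
(Y - 149)²/W(289) = (-92 - 149)²/(260 + 289²) = (-241)²/(260 + 83521) = 58081/83781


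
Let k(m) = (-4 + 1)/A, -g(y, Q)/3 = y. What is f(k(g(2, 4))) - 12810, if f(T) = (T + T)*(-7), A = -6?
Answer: -12817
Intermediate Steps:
g(y, Q) = -3*y
k(m) = 1/2 (k(m) = (-4 + 1)/(-6) = -3*(-1/6) = 1/2)
f(T) = -14*T (f(T) = (2*T)*(-7) = -14*T)
f(k(g(2, 4))) - 12810 = -14*1/2 - 12810 = -7 - 12810 = -12817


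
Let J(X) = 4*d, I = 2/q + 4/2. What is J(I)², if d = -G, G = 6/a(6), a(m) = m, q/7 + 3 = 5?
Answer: 16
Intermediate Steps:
q = 14 (q = -21 + 7*5 = -21 + 35 = 14)
I = 15/7 (I = 2/14 + 4/2 = 2*(1/14) + 4*(½) = ⅐ + 2 = 15/7 ≈ 2.1429)
G = 1 (G = 6/6 = 6*(⅙) = 1)
d = -1 (d = -1*1 = -1)
J(X) = -4 (J(X) = 4*(-1) = -4)
J(I)² = (-4)² = 16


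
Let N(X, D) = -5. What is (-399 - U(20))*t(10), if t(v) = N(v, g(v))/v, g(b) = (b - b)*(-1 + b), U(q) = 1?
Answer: 200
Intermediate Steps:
g(b) = 0 (g(b) = 0*(-1 + b) = 0)
t(v) = -5/v
(-399 - U(20))*t(10) = (-399 - 1*1)*(-5/10) = (-399 - 1)*(-5*1/10) = -400*(-1/2) = 200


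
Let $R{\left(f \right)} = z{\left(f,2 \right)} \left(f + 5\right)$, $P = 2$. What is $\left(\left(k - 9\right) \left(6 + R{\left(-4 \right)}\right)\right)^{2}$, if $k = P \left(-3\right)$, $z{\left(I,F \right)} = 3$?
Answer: $18225$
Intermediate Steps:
$k = -6$ ($k = 2 \left(-3\right) = -6$)
$R{\left(f \right)} = 15 + 3 f$ ($R{\left(f \right)} = 3 \left(f + 5\right) = 3 \left(5 + f\right) = 15 + 3 f$)
$\left(\left(k - 9\right) \left(6 + R{\left(-4 \right)}\right)\right)^{2} = \left(\left(-6 - 9\right) \left(6 + \left(15 + 3 \left(-4\right)\right)\right)\right)^{2} = \left(- 15 \left(6 + \left(15 - 12\right)\right)\right)^{2} = \left(- 15 \left(6 + 3\right)\right)^{2} = \left(\left(-15\right) 9\right)^{2} = \left(-135\right)^{2} = 18225$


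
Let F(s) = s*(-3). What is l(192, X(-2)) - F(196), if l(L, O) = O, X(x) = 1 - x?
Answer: 591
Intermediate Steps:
F(s) = -3*s
l(192, X(-2)) - F(196) = (1 - 1*(-2)) - (-3)*196 = (1 + 2) - 1*(-588) = 3 + 588 = 591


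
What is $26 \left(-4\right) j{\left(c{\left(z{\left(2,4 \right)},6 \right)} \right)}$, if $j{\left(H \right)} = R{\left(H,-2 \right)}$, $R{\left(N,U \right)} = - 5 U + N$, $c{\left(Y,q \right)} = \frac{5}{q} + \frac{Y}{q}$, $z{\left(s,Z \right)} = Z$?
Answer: $-1196$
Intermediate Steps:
$R{\left(N,U \right)} = N - 5 U$
$j{\left(H \right)} = 10 + H$ ($j{\left(H \right)} = H - -10 = H + 10 = 10 + H$)
$26 \left(-4\right) j{\left(c{\left(z{\left(2,4 \right)},6 \right)} \right)} = 26 \left(-4\right) \left(10 + \frac{5 + 4}{6}\right) = - 104 \left(10 + \frac{1}{6} \cdot 9\right) = - 104 \left(10 + \frac{3}{2}\right) = \left(-104\right) \frac{23}{2} = -1196$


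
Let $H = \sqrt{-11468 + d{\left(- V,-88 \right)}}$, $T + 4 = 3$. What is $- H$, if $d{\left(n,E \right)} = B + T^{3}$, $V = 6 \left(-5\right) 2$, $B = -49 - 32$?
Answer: $- 5 i \sqrt{462} \approx - 107.47 i$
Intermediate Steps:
$T = -1$ ($T = -4 + 3 = -1$)
$B = -81$
$V = -60$ ($V = \left(-30\right) 2 = -60$)
$d{\left(n,E \right)} = -82$ ($d{\left(n,E \right)} = -81 + \left(-1\right)^{3} = -81 - 1 = -82$)
$H = 5 i \sqrt{462}$ ($H = \sqrt{-11468 - 82} = \sqrt{-11550} = 5 i \sqrt{462} \approx 107.47 i$)
$- H = - 5 i \sqrt{462}$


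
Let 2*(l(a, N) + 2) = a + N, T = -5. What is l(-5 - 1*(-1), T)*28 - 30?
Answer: -212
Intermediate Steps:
l(a, N) = -2 + N/2 + a/2 (l(a, N) = -2 + (a + N)/2 = -2 + (N + a)/2 = -2 + (N/2 + a/2) = -2 + N/2 + a/2)
l(-5 - 1*(-1), T)*28 - 30 = (-2 + (1/2)*(-5) + (-5 - 1*(-1))/2)*28 - 30 = (-2 - 5/2 + (-5 + 1)/2)*28 - 30 = (-2 - 5/2 + (1/2)*(-4))*28 - 30 = (-2 - 5/2 - 2)*28 - 30 = -13/2*28 - 30 = -182 - 30 = -212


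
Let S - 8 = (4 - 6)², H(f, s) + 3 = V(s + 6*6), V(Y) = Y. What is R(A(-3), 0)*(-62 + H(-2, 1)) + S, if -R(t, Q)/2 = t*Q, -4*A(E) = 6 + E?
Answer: 12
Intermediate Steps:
A(E) = -3/2 - E/4 (A(E) = -(6 + E)/4 = -3/2 - E/4)
R(t, Q) = -2*Q*t (R(t, Q) = -2*t*Q = -2*Q*t)
H(f, s) = 33 + s (H(f, s) = -3 + (s + 6*6) = -3 + (s + 36) = -3 + (36 + s) = 33 + s)
S = 12 (S = 8 + (4 - 6)² = 8 + (-2)² = 8 + 4 = 12)
R(A(-3), 0)*(-62 + H(-2, 1)) + S = (-2*0*(-3/2 - ¼*(-3)))*(-62 + (33 + 1)) + 12 = (-2*0*(-3/2 + ¾))*(-62 + 34) + 12 = -2*0*(-¾)*(-28) + 12 = 0*(-28) + 12 = 0 + 12 = 12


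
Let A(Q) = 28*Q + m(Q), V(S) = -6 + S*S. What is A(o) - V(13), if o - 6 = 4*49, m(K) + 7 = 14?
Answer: 5500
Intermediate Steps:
m(K) = 7 (m(K) = -7 + 14 = 7)
V(S) = -6 + S**2
o = 202 (o = 6 + 4*49 = 6 + 196 = 202)
A(Q) = 7 + 28*Q (A(Q) = 28*Q + 7 = 7 + 28*Q)
A(o) - V(13) = (7 + 28*202) - (-6 + 13**2) = (7 + 5656) - (-6 + 169) = 5663 - 1*163 = 5663 - 163 = 5500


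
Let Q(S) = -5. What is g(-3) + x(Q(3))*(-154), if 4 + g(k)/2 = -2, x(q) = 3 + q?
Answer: 296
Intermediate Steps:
g(k) = -12 (g(k) = -8 + 2*(-2) = -8 - 4 = -12)
g(-3) + x(Q(3))*(-154) = -12 + (3 - 5)*(-154) = -12 - 2*(-154) = -12 + 308 = 296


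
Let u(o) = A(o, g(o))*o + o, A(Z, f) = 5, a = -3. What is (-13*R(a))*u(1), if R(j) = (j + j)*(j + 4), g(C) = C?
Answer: 468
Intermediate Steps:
R(j) = 2*j*(4 + j) (R(j) = (2*j)*(4 + j) = 2*j*(4 + j))
u(o) = 6*o (u(o) = 5*o + o = 6*o)
(-13*R(a))*u(1) = (-26*(-3)*(4 - 3))*(6*1) = -26*(-3)*6 = -13*(-6)*6 = 78*6 = 468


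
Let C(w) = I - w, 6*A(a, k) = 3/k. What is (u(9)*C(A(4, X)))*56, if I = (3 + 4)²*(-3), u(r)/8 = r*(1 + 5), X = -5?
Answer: -17769024/5 ≈ -3.5538e+6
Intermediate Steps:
u(r) = 48*r (u(r) = 8*(r*(1 + 5)) = 8*(r*6) = 8*(6*r) = 48*r)
A(a, k) = 1/(2*k) (A(a, k) = (3/k)/6 = 1/(2*k))
I = -147 (I = 7²*(-3) = 49*(-3) = -147)
C(w) = -147 - w
(u(9)*C(A(4, X)))*56 = ((48*9)*(-147 - 1/(2*(-5))))*56 = (432*(-147 - (-1)/(2*5)))*56 = (432*(-147 - 1*(-⅒)))*56 = (432*(-147 + ⅒))*56 = (432*(-1469/10))*56 = -317304/5*56 = -17769024/5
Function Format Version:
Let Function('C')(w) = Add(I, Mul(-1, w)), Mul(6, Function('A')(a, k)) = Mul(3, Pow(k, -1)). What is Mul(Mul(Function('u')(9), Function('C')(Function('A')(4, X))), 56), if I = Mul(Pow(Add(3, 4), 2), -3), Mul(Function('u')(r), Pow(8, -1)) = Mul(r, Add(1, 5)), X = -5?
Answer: Rational(-17769024, 5) ≈ -3.5538e+6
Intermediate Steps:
Function('u')(r) = Mul(48, r) (Function('u')(r) = Mul(8, Mul(r, Add(1, 5))) = Mul(8, Mul(r, 6)) = Mul(8, Mul(6, r)) = Mul(48, r))
Function('A')(a, k) = Mul(Rational(1, 2), Pow(k, -1)) (Function('A')(a, k) = Mul(Rational(1, 6), Mul(3, Pow(k, -1))) = Mul(Rational(1, 2), Pow(k, -1)))
I = -147 (I = Mul(Pow(7, 2), -3) = Mul(49, -3) = -147)
Function('C')(w) = Add(-147, Mul(-1, w))
Mul(Mul(Function('u')(9), Function('C')(Function('A')(4, X))), 56) = Mul(Mul(Mul(48, 9), Add(-147, Mul(-1, Mul(Rational(1, 2), Pow(-5, -1))))), 56) = Mul(Mul(432, Add(-147, Mul(-1, Mul(Rational(1, 2), Rational(-1, 5))))), 56) = Mul(Mul(432, Add(-147, Mul(-1, Rational(-1, 10)))), 56) = Mul(Mul(432, Add(-147, Rational(1, 10))), 56) = Mul(Mul(432, Rational(-1469, 10)), 56) = Mul(Rational(-317304, 5), 56) = Rational(-17769024, 5)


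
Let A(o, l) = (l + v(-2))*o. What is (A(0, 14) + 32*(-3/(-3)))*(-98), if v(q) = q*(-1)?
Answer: -3136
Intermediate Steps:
v(q) = -q
A(o, l) = o*(2 + l) (A(o, l) = (l - 1*(-2))*o = (l + 2)*o = (2 + l)*o = o*(2 + l))
(A(0, 14) + 32*(-3/(-3)))*(-98) = (0*(2 + 14) + 32*(-3/(-3)))*(-98) = (0*16 + 32*(-3*(-1/3)))*(-98) = (0 + 32*1)*(-98) = (0 + 32)*(-98) = 32*(-98) = -3136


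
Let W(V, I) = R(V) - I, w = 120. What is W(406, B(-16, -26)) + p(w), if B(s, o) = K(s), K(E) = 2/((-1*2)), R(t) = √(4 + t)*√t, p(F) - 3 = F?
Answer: 124 + 2*√41615 ≈ 532.00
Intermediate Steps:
p(F) = 3 + F
R(t) = √t*√(4 + t)
K(E) = -1 (K(E) = 2/(-2) = 2*(-½) = -1)
B(s, o) = -1
W(V, I) = -I + √V*√(4 + V) (W(V, I) = √V*√(4 + V) - I = -I + √V*√(4 + V))
W(406, B(-16, -26)) + p(w) = (-1*(-1) + √406*√(4 + 406)) + (3 + 120) = (1 + √406*√410) + 123 = (1 + 2*√41615) + 123 = 124 + 2*√41615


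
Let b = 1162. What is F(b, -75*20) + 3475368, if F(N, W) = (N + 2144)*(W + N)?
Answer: 2357940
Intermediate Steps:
F(N, W) = (2144 + N)*(N + W)
F(b, -75*20) + 3475368 = (1162² + 2144*1162 + 2144*(-75*20) + 1162*(-75*20)) + 3475368 = (1350244 + 2491328 + 2144*(-1500) + 1162*(-1500)) + 3475368 = (1350244 + 2491328 - 3216000 - 1743000) + 3475368 = -1117428 + 3475368 = 2357940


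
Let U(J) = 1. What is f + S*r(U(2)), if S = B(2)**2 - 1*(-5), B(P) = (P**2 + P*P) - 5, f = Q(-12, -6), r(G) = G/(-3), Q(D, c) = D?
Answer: -50/3 ≈ -16.667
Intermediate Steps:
r(G) = -G/3 (r(G) = G*(-1/3) = -G/3)
f = -12
B(P) = -5 + 2*P**2 (B(P) = (P**2 + P**2) - 5 = 2*P**2 - 5 = -5 + 2*P**2)
S = 14 (S = (-5 + 2*2**2)**2 - 1*(-5) = (-5 + 2*4)**2 + 5 = (-5 + 8)**2 + 5 = 3**2 + 5 = 9 + 5 = 14)
f + S*r(U(2)) = -12 + 14*(-1/3*1) = -12 + 14*(-1/3) = -12 - 14/3 = -50/3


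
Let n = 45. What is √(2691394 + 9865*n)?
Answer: √3135319 ≈ 1770.7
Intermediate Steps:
√(2691394 + 9865*n) = √(2691394 + 9865*45) = √(2691394 + 443925) = √3135319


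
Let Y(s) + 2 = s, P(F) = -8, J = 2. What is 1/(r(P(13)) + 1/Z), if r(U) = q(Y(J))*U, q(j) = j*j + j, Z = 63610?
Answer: 63610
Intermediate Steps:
Y(s) = -2 + s
q(j) = j + j² (q(j) = j² + j = j + j²)
r(U) = 0 (r(U) = ((-2 + 2)*(1 + (-2 + 2)))*U = (0*(1 + 0))*U = (0*1)*U = 0*U = 0)
1/(r(P(13)) + 1/Z) = 1/(0 + 1/63610) = 1/(1/63610) = 63610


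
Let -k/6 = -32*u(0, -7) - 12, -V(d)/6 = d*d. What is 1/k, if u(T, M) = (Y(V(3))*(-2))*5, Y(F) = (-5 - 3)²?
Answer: -1/122808 ≈ -8.1428e-6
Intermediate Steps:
V(d) = -6*d² (V(d) = -6*d*d = -6*d²)
Y(F) = 64 (Y(F) = (-8)² = 64)
u(T, M) = -640 (u(T, M) = (64*(-2))*5 = -128*5 = -640)
k = -122808 (k = -6*(-32*(-640) - 12) = -6*(20480 - 12) = -6*20468 = -122808)
1/k = 1/(-122808) = -1/122808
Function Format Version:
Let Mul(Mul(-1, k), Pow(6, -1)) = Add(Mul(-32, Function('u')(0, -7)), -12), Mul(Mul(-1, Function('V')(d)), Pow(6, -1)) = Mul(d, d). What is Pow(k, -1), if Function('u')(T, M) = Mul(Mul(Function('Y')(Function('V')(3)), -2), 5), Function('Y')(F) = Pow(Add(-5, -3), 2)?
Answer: Rational(-1, 122808) ≈ -8.1428e-6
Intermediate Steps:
Function('V')(d) = Mul(-6, Pow(d, 2)) (Function('V')(d) = Mul(-6, Mul(d, d)) = Mul(-6, Pow(d, 2)))
Function('Y')(F) = 64 (Function('Y')(F) = Pow(-8, 2) = 64)
Function('u')(T, M) = -640 (Function('u')(T, M) = Mul(Mul(64, -2), 5) = Mul(-128, 5) = -640)
k = -122808 (k = Mul(-6, Add(Mul(-32, -640), -12)) = Mul(-6, Add(20480, -12)) = Mul(-6, 20468) = -122808)
Pow(k, -1) = Pow(-122808, -1) = Rational(-1, 122808)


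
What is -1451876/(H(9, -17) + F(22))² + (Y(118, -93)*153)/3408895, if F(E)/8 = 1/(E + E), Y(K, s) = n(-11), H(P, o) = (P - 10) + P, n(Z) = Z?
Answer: -29943222345586/1380602475 ≈ -21689.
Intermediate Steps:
H(P, o) = -10 + 2*P (H(P, o) = (-10 + P) + P = -10 + 2*P)
Y(K, s) = -11
F(E) = 4/E (F(E) = 8/(E + E) = 8/((2*E)) = 8*(1/(2*E)) = 4/E)
-1451876/(H(9, -17) + F(22))² + (Y(118, -93)*153)/3408895 = -1451876/((-10 + 2*9) + 4/22)² - 11*153/3408895 = -1451876/((-10 + 18) + 4*(1/22))² - 1683*1/3408895 = -1451876/(8 + 2/11)² - 1683/3408895 = -1451876/((90/11)²) - 1683/3408895 = -1451876/8100/121 - 1683/3408895 = -1451876*121/8100 - 1683/3408895 = -43919249/2025 - 1683/3408895 = -29943222345586/1380602475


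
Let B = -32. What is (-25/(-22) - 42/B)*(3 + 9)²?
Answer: 3879/11 ≈ 352.64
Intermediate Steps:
(-25/(-22) - 42/B)*(3 + 9)² = (-25/(-22) - 42/(-32))*(3 + 9)² = (-25*(-1/22) - 42*(-1/32))*12² = (25/22 + 21/16)*144 = (431/176)*144 = 3879/11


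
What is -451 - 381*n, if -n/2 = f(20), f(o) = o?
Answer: 14789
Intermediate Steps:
n = -40 (n = -2*20 = -40)
-451 - 381*n = -451 - 381*(-40) = -451 + 15240 = 14789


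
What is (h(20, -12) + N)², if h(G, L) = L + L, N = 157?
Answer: 17689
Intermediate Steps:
h(G, L) = 2*L
(h(20, -12) + N)² = (2*(-12) + 157)² = (-24 + 157)² = 133² = 17689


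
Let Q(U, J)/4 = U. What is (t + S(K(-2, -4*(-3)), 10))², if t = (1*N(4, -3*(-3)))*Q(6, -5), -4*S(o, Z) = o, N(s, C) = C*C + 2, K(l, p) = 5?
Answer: 63409369/16 ≈ 3.9631e+6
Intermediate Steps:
Q(U, J) = 4*U
N(s, C) = 2 + C² (N(s, C) = C² + 2 = 2 + C²)
S(o, Z) = -o/4
t = 1992 (t = (1*(2 + (-3*(-3))²))*(4*6) = (1*(2 + 9²))*24 = (1*(2 + 81))*24 = (1*83)*24 = 83*24 = 1992)
(t + S(K(-2, -4*(-3)), 10))² = (1992 - ¼*5)² = (1992 - 5/4)² = (7963/4)² = 63409369/16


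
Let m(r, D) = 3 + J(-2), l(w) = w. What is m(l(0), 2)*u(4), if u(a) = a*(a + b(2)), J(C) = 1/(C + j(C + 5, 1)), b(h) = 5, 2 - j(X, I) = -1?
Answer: 144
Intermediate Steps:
j(X, I) = 3 (j(X, I) = 2 - 1*(-1) = 2 + 1 = 3)
J(C) = 1/(3 + C) (J(C) = 1/(C + 3) = 1/(3 + C))
u(a) = a*(5 + a) (u(a) = a*(a + 5) = a*(5 + a))
m(r, D) = 4 (m(r, D) = 3 + 1/(3 - 2) = 3 + 1/1 = 3 + 1 = 4)
m(l(0), 2)*u(4) = 4*(4*(5 + 4)) = 4*(4*9) = 4*36 = 144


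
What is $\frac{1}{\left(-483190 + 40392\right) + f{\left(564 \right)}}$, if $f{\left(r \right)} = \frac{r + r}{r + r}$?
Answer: $- \frac{1}{442797} \approx -2.2584 \cdot 10^{-6}$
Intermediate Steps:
$f{\left(r \right)} = 1$ ($f{\left(r \right)} = \frac{2 r}{2 r} = 2 r \frac{1}{2 r} = 1$)
$\frac{1}{\left(-483190 + 40392\right) + f{\left(564 \right)}} = \frac{1}{\left(-483190 + 40392\right) + 1} = \frac{1}{-442798 + 1} = \frac{1}{-442797} = - \frac{1}{442797}$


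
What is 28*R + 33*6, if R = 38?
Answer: 1262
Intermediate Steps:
28*R + 33*6 = 28*38 + 33*6 = 1064 + 198 = 1262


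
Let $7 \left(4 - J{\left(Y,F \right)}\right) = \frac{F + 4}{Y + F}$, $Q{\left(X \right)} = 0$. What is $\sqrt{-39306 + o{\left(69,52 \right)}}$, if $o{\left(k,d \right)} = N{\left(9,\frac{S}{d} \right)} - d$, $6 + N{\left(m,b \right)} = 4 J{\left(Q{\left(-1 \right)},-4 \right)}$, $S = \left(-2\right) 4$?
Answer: $6 i \sqrt{1093} \approx 198.36 i$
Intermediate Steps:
$S = -8$
$J{\left(Y,F \right)} = 4 - \frac{4 + F}{7 \left(F + Y\right)}$ ($J{\left(Y,F \right)} = 4 - \frac{\left(F + 4\right) \frac{1}{Y + F}}{7} = 4 - \frac{\left(4 + F\right) \frac{1}{F + Y}}{7} = 4 - \frac{\frac{1}{F + Y} \left(4 + F\right)}{7} = 4 - \frac{4 + F}{7 \left(F + Y\right)}$)
$N{\left(m,b \right)} = 10$ ($N{\left(m,b \right)} = -6 + 4 \frac{-4 + 27 \left(-4\right) + 28 \cdot 0}{7 \left(-4 + 0\right)} = -6 + 4 \frac{-4 - 108 + 0}{7 \left(-4\right)} = -6 + 4 \cdot \frac{1}{7} \left(- \frac{1}{4}\right) \left(-112\right) = -6 + 4 \cdot 4 = -6 + 16 = 10$)
$o{\left(k,d \right)} = 10 - d$
$\sqrt{-39306 + o{\left(69,52 \right)}} = \sqrt{-39306 + \left(10 - 52\right)} = \sqrt{-39306 - 42} = \sqrt{-39348} = 6 i \sqrt{1093}$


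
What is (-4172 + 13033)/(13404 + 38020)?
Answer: 8861/51424 ≈ 0.17231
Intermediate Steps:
(-4172 + 13033)/(13404 + 38020) = 8861/51424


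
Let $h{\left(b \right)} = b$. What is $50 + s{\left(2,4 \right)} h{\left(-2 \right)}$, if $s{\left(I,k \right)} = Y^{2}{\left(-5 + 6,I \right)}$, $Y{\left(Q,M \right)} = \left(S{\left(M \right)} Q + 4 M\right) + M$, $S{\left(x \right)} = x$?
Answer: $-238$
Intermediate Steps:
$Y{\left(Q,M \right)} = 5 M + M Q$ ($Y{\left(Q,M \right)} = \left(M Q + 4 M\right) + M = \left(4 M + M Q\right) + M = 5 M + M Q$)
$s{\left(I,k \right)} = 36 I^{2}$ ($s{\left(I,k \right)} = \left(I \left(5 + \left(-5 + 6\right)\right)\right)^{2} = \left(I \left(5 + 1\right)\right)^{2} = \left(I 6\right)^{2} = \left(6 I\right)^{2} = 36 I^{2}$)
$50 + s{\left(2,4 \right)} h{\left(-2 \right)} = 50 + 36 \cdot 2^{2} \left(-2\right) = 50 + 36 \cdot 4 \left(-2\right) = 50 + 144 \left(-2\right) = 50 - 288 = -238$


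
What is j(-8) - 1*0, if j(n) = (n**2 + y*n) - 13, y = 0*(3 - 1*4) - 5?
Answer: 91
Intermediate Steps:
y = -5 (y = 0*(3 - 4) - 5 = 0*(-1) - 5 = 0 - 5 = -5)
j(n) = -13 + n**2 - 5*n (j(n) = (n**2 - 5*n) - 13 = -13 + n**2 - 5*n)
j(-8) - 1*0 = (-13 + (-8)**2 - 5*(-8)) - 1*0 = (-13 + 64 + 40) + 0 = 91 + 0 = 91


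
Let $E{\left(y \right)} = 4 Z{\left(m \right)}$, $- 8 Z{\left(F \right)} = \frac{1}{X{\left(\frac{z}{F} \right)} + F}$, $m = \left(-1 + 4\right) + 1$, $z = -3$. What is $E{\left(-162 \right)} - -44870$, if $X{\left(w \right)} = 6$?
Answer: $\frac{897399}{20} \approx 44870.0$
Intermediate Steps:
$m = 4$ ($m = 3 + 1 = 4$)
$Z{\left(F \right)} = - \frac{1}{8 \left(6 + F\right)}$
$E{\left(y \right)} = - \frac{1}{20}$ ($E{\left(y \right)} = 4 \left(- \frac{1}{48 + 8 \cdot 4}\right) = 4 \left(- \frac{1}{48 + 32}\right) = 4 \left(- \frac{1}{80}\right) = - \frac{1}{20}$)
$E{\left(-162 \right)} - -44870 = - \frac{1}{20} - -44870 = - \frac{1}{20} + 44870 = \frac{897399}{20}$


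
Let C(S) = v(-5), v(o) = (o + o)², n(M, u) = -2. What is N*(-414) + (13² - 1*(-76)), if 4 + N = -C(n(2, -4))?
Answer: 43301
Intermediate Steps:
v(o) = 4*o² (v(o) = (2*o)² = 4*o²)
C(S) = 100 (C(S) = 4*(-5)² = 4*25 = 100)
N = -104 (N = -4 - 1*100 = -4 - 100 = -104)
N*(-414) + (13² - 1*(-76)) = -104*(-414) + (13² - 1*(-76)) = 43056 + (169 + 76) = 43056 + 245 = 43301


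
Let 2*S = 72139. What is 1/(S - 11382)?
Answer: 2/49375 ≈ 4.0506e-5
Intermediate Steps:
S = 72139/2 (S = (1/2)*72139 = 72139/2 ≈ 36070.)
1/(S - 11382) = 1/(72139/2 - 11382) = 1/(49375/2) = 2/49375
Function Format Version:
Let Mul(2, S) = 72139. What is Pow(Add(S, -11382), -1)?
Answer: Rational(2, 49375) ≈ 4.0506e-5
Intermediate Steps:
S = Rational(72139, 2) (S = Mul(Rational(1, 2), 72139) = Rational(72139, 2) ≈ 36070.)
Pow(Add(S, -11382), -1) = Pow(Add(Rational(72139, 2), -11382), -1) = Pow(Rational(49375, 2), -1) = Rational(2, 49375)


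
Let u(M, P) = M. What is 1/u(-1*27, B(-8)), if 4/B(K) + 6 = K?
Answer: -1/27 ≈ -0.037037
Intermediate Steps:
B(K) = 4/(-6 + K)
1/u(-1*27, B(-8)) = 1/(-1*27) = 1/(-27) = -1/27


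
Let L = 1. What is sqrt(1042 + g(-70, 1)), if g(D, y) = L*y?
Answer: sqrt(1043) ≈ 32.296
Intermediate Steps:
g(D, y) = y (g(D, y) = 1*y = y)
sqrt(1042 + g(-70, 1)) = sqrt(1042 + 1) = sqrt(1043)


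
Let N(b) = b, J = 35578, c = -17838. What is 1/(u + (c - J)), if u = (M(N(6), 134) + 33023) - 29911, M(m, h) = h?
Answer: -1/50170 ≈ -1.9932e-5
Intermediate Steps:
u = 3246 (u = (134 + 33023) - 29911 = 33157 - 29911 = 3246)
1/(u + (c - J)) = 1/(3246 + (-17838 - 1*35578)) = 1/(3246 + (-17838 - 35578)) = 1/(3246 - 53416) = 1/(-50170) = -1/50170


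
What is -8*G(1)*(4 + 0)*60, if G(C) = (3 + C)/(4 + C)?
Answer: -1536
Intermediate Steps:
G(C) = (3 + C)/(4 + C)
-8*G(1)*(4 + 0)*60 = -8*(3 + 1)/(4 + 1)*(4 + 0)*60 = -8*4/5*4*60 = -8*(⅕)*4*4*60 = -32*4/5*60 = -8*16/5*60 = -128/5*60 = -1536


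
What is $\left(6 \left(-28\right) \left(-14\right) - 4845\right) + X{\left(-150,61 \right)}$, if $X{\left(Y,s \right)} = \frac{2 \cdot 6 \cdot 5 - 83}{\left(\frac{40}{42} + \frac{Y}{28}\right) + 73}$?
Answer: $- \frac{7183299}{2881} \approx -2493.3$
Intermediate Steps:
$X{\left(Y,s \right)} = - \frac{23}{\frac{1553}{21} + \frac{Y}{28}}$ ($X{\left(Y,s \right)} = \frac{12 \cdot 5 - 83}{\left(40 \cdot \frac{1}{42} + Y \frac{1}{28}\right) + 73} = \frac{60 - 83}{\left(\frac{20}{21} + \frac{Y}{28}\right) + 73} = - \frac{23}{\frac{1553}{21} + \frac{Y}{28}}$)
$\left(6 \left(-28\right) \left(-14\right) - 4845\right) + X{\left(-150,61 \right)} = \left(6 \left(-28\right) \left(-14\right) - 4845\right) - \frac{1932}{6212 + 3 \left(-150\right)} = \left(\left(-168\right) \left(-14\right) - 4845\right) - \frac{1932}{6212 - 450} = \left(2352 - 4845\right) - \frac{1932}{5762} = -2493 - \frac{966}{2881} = - \frac{7183299}{2881}$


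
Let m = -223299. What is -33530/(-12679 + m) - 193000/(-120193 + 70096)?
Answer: 23611753205/5910894933 ≈ 3.9946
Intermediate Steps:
-33530/(-12679 + m) - 193000/(-120193 + 70096) = -33530/(-12679 - 223299) - 193000/(-120193 + 70096) = -33530/(-235978) - 193000/(-50097) = -33530*(-1/235978) - 193000*(-1/50097) = 16765/117989 + 193000/50097 = 23611753205/5910894933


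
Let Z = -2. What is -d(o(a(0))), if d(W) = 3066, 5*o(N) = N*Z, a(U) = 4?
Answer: -3066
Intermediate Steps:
o(N) = -2*N/5 (o(N) = (N*(-2))/5 = (-2*N)/5 = -2*N/5)
-d(o(a(0))) = -1*3066 = -3066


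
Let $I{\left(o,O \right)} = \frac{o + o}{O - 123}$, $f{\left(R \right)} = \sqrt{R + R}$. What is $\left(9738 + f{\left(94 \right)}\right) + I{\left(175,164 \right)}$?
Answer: $\frac{399608}{41} + 2 \sqrt{47} \approx 9760.3$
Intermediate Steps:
$f{\left(R \right)} = \sqrt{2} \sqrt{R}$ ($f{\left(R \right)} = \sqrt{2 R} = \sqrt{2} \sqrt{R}$)
$I{\left(o,O \right)} = \frac{2 o}{-123 + O}$
$\left(9738 + f{\left(94 \right)}\right) + I{\left(175,164 \right)} = \left(9738 + \sqrt{2} \sqrt{94}\right) + 2 \cdot 175 \frac{1}{-123 + 164} = \left(9738 + 2 \sqrt{47}\right) + 2 \cdot 175 \cdot \frac{1}{41} = \left(9738 + 2 \sqrt{47}\right) + \frac{350}{41} = \frac{399608}{41} + 2 \sqrt{47}$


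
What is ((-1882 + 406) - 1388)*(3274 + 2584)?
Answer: -16777312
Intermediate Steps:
((-1882 + 406) - 1388)*(3274 + 2584) = (-1476 - 1388)*5858 = -2864*5858 = -16777312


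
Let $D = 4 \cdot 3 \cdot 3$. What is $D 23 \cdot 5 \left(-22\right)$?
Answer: $-91080$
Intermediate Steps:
$D = 36$ ($D = 12 \cdot 3 = 36$)
$D 23 \cdot 5 \left(-22\right) = 36 \cdot 23 \cdot 5 \left(-22\right) = 36 \cdot 115 \left(-22\right) = 36 \left(-2530\right) = -91080$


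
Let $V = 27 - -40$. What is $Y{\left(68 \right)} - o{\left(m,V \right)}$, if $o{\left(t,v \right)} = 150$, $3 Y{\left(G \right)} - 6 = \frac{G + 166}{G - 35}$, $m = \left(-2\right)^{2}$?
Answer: $- \frac{1602}{11} \approx -145.64$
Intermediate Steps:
$m = 4$
$Y{\left(G \right)} = 2 + \frac{166 + G}{3 \left(-35 + G\right)}$ ($Y{\left(G \right)} = 2 + \frac{\left(G + 166\right) \frac{1}{G - 35}}{3} = 2 + \frac{\left(166 + G\right) \frac{1}{-35 + G}}{3} = 2 + \frac{\frac{1}{-35 + G} \left(166 + G\right)}{3} = 2 + \frac{166 + G}{3 \left(-35 + G\right)}$)
$V = 67$ ($V = 27 + 40 = 67$)
$Y{\left(68 \right)} - o{\left(m,V \right)} = \frac{-44 + 7 \cdot 68}{3 \left(-35 + 68\right)} - 150 = \frac{-44 + 476}{3 \cdot 33} - 150 = \frac{1}{3} \cdot \frac{1}{33} \cdot 432 - 150 = \frac{48}{11} - 150 = - \frac{1602}{11}$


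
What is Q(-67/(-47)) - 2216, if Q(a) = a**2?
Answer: -4890655/2209 ≈ -2214.0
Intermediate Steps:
Q(-67/(-47)) - 2216 = (-67/(-47))**2 - 2216 = (-67*(-1/47))**2 - 2216 = (67/47)**2 - 2216 = 4489/2209 - 2216 = -4890655/2209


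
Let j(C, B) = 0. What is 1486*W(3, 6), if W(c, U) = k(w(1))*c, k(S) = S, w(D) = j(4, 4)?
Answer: 0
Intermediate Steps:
w(D) = 0
W(c, U) = 0 (W(c, U) = 0*c = 0)
1486*W(3, 6) = 1486*0 = 0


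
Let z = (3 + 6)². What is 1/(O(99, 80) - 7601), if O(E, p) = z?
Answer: -1/7520 ≈ -0.00013298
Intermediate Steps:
z = 81 (z = 9² = 81)
O(E, p) = 81
1/(O(99, 80) - 7601) = 1/(81 - 7601) = 1/(-7520) = -1/7520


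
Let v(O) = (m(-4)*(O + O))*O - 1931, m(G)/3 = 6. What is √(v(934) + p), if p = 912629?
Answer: √32315514 ≈ 5684.7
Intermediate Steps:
m(G) = 18 (m(G) = 3*6 = 18)
v(O) = -1931 + 36*O² (v(O) = (18*(O + O))*O - 1931 = (18*(2*O))*O - 1931 = (36*O)*O - 1931 = 36*O² - 1931 = -1931 + 36*O²)
√(v(934) + p) = √((-1931 + 36*934²) + 912629) = √((-1931 + 36*872356) + 912629) = √((-1931 + 31404816) + 912629) = √(31402885 + 912629) = √32315514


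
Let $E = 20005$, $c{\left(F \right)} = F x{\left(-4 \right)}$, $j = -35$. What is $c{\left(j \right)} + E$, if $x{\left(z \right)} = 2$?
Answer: $19935$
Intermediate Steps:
$c{\left(F \right)} = 2 F$ ($c{\left(F \right)} = F 2 = 2 F$)
$c{\left(j \right)} + E = 2 \left(-35\right) + 20005 = -70 + 20005 = 19935$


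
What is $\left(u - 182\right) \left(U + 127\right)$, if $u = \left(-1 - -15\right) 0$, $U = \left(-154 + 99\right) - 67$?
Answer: $-910$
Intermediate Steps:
$U = -122$ ($U = -55 - 67 = -122$)
$u = 0$ ($u = \left(-1 + 15\right) 0 = 14 \cdot 0 = 0$)
$\left(u - 182\right) \left(U + 127\right) = \left(0 - 182\right) \left(-122 + 127\right) = \left(-182\right) 5 = -910$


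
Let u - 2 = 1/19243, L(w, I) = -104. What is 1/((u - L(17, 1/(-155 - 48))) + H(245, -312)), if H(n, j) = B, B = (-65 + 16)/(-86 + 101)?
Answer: 288645/29653478 ≈ 0.0097339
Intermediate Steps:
B = -49/15 ≈ -3.2667
H(n, j) = -49/15
u = 38487/19243 (u = 2 + 1/19243 = 38487/19243 ≈ 2.0001)
1/((u - L(17, 1/(-155 - 48))) + H(245, -312)) = 1/((38487/19243 - 1*(-104)) - 49/15) = 1/((38487/19243 + 104) - 49/15) = 1/(2039759/19243 - 49/15) = 1/(29653478/288645) = 288645/29653478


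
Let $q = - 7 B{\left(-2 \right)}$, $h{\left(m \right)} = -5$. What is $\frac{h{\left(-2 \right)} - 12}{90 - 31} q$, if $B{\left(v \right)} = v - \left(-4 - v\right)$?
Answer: $0$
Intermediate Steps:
$B{\left(v \right)} = 4 + 2 v$ ($B{\left(v \right)} = v + \left(4 + v\right) = 4 + 2 v$)
$q = 0$ ($q = - 7 \left(4 + 2 \left(-2\right)\right) = - 7 \left(4 - 4\right) = \left(-7\right) 0 = 0$)
$\frac{h{\left(-2 \right)} - 12}{90 - 31} q = \frac{-5 - 12}{90 - 31} \cdot 0 = - \frac{17}{59} \cdot 0 = \left(-17\right) \frac{1}{59} \cdot 0 = \left(- \frac{17}{59}\right) 0 = 0$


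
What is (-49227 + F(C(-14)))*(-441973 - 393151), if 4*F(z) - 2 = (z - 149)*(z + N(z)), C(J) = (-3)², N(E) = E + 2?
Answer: 41694818386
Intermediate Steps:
N(E) = 2 + E
C(J) = 9
F(z) = ½ + (-149 + z)*(2 + 2*z)/4 (F(z) = ½ + ((z - 149)*(z + (2 + z)))/4 = ½ + ((-149 + z)*(2 + 2*z))/4 = ½ + (-149 + z)*(2 + 2*z)/4)
(-49227 + F(C(-14)))*(-441973 - 393151) = (-49227 + (-74 + (½)*9² - 74*9))*(-441973 - 393151) = (-49227 + (-74 + (½)*81 - 666))*(-835124) = (-49227 + (-74 + 81/2 - 666))*(-835124) = (-49227 - 1399/2)*(-835124) = -99853/2*(-835124) = 41694818386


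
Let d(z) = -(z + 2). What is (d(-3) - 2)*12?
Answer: -12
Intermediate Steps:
d(z) = -2 - z (d(z) = -(2 + z) = -2 - z)
(d(-3) - 2)*12 = ((-2 - 1*(-3)) - 2)*12 = ((-2 + 3) - 2)*12 = (1 - 2)*12 = -1*12 = -12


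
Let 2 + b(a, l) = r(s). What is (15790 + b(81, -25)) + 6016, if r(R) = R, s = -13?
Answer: 21791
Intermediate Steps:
b(a, l) = -15 (b(a, l) = -2 - 13 = -15)
(15790 + b(81, -25)) + 6016 = (15790 - 15) + 6016 = 15775 + 6016 = 21791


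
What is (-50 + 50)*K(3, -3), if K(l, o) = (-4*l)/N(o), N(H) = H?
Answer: 0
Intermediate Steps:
K(l, o) = -4*l/o (K(l, o) = (-4*l)/o = -4*l/o)
(-50 + 50)*K(3, -3) = (-50 + 50)*(-4*3/(-3)) = 0*(-4*3*(-⅓)) = 0*4 = 0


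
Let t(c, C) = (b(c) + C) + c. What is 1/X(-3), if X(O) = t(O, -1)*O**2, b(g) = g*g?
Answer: 1/45 ≈ 0.022222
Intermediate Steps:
b(g) = g**2
t(c, C) = C + c + c**2 (t(c, C) = (c**2 + C) + c = (C + c**2) + c = C + c + c**2)
X(O) = O**2*(-1 + O + O**2) (X(O) = (-1 + O + O**2)*O**2 = O**2*(-1 + O + O**2))
1/X(-3) = 1/((-3)**2*(-1 - 3 + (-3)**2)) = 1/(9*(-1 - 3 + 9)) = 1/(9*5) = 1/45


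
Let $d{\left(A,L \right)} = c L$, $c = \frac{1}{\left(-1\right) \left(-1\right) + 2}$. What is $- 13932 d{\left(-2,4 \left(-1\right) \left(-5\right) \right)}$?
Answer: $-92880$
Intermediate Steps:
$c = \frac{1}{3}$ ($c = \frac{1}{1 + 2} = \frac{1}{3} \approx 0.33333$)
$d{\left(A,L \right)} = \frac{L}{3}$
$- 13932 d{\left(-2,4 \left(-1\right) \left(-5\right) \right)} = - 13932 \frac{4 \left(-1\right) \left(-5\right)}{3} = - 13932 \frac{\left(-4\right) \left(-5\right)}{3} = - 13932 \cdot \frac{1}{3} \cdot 20 = \left(-13932\right) \frac{20}{3} = -92880$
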